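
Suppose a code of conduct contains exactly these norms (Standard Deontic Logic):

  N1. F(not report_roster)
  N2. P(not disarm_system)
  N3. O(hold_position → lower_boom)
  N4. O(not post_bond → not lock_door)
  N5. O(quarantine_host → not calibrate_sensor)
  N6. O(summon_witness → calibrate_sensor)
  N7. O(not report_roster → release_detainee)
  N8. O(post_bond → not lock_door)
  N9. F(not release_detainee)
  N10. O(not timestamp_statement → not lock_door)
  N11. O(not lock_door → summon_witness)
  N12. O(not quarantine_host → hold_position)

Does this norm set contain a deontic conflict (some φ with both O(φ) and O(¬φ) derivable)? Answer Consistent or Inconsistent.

Premise 7 is O(not report_roster → release_detainee); even if O(release_detainee) held, inferring O(not report_roster) would be affirming the consequent — invalid.
So O(not report_roster) is not derivable, and the apparent clash with O(report_roster) does not arise.
A world satisfying every obligation exists (e.g. calibrate_sensor=true, disarm_system=false, hold_position=true, lock_door=false, lower_boom=true, post_bond=false, quarantine_host=false, release_detainee=true, report_roster=true, summon_witness=true, timestamp_statement=false); no atom is both obligatory and forbidden, so the set is consistent.

Consistent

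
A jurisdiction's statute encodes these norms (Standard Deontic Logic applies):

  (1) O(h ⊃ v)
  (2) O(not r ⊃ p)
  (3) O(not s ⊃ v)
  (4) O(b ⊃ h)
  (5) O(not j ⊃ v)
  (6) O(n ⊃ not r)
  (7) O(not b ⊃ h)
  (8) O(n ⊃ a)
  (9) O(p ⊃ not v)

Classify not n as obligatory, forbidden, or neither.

Premises 4 and 7 cover both cases: O(b ⊃ h) and O(not b ⊃ h). Since b ∨ not b is a tautology, O(h) follows.
Premise 1 is O(h ⊃ v); since O(h), deontic closure gives O(v).
Premise 9 is O(p ⊃ not v); contrapositively O(v ⊃ not p). Since O(v) holds, K gives O(not p).
Premise 2, O(not r ⊃ p), contraposes to O(not p ⊃ r); with O(not p) we get O(r).
Premise 6, O(n ⊃ not r), contraposes to O(r ⊃ not n); with O(r) we get O(not n).
Premises 3, 5, 8 do not contribute to this derivation.
Hence not n is obligatory.

Obligatory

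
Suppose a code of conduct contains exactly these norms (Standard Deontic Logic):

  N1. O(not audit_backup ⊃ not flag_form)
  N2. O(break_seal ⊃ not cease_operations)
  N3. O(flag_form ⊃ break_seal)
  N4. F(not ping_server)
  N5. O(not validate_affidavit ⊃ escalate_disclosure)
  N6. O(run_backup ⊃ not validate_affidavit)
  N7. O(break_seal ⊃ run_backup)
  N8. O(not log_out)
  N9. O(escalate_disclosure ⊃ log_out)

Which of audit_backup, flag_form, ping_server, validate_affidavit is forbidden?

Premise 8 gives O(not log_out).
Premise 9 is O(escalate_disclosure ⊃ log_out); contrapositively O(not log_out ⊃ not escalate_disclosure). Since O(not log_out) holds, K gives O(not escalate_disclosure).
Premise 5, O(not validate_affidavit ⊃ escalate_disclosure), contraposes to O(not escalate_disclosure ⊃ validate_affidavit); with O(not escalate_disclosure) we get O(validate_affidavit).
The contrapositive of premise 6 (O(run_backup ⊃ not validate_affidavit)) is O(validate_affidavit ⊃ not run_backup), and O(validate_affidavit) is already established, so O(not run_backup).
Premise 7, O(break_seal ⊃ run_backup), contraposes to O(not run_backup ⊃ not break_seal); with O(not run_backup) we get O(not break_seal).
Premise 3 is O(flag_form ⊃ break_seal); contrapositively O(not break_seal ⊃ not flag_form). Since O(not break_seal) holds, K gives O(not flag_form).
So O(not flag_form) holds, i.e. flag_form is forbidden. None of the other listed options is forbidden under the premises.

flag_form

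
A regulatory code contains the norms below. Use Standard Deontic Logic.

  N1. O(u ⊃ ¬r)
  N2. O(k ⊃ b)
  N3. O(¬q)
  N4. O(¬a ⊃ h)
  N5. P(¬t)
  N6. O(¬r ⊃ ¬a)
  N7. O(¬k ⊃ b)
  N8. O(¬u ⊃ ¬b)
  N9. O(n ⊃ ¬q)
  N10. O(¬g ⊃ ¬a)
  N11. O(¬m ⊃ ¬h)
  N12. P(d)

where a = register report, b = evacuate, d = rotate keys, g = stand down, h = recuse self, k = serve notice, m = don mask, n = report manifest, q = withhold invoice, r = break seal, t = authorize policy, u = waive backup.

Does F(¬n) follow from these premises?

No

Premise 9 is O(n ⊃ ¬q); even if O(¬q) held, inferring O(n) would be affirming the consequent — invalid.
No other premise forces O(n). An ideal world satisfying every premise can still have ¬n true, so F(¬n) is not derivable.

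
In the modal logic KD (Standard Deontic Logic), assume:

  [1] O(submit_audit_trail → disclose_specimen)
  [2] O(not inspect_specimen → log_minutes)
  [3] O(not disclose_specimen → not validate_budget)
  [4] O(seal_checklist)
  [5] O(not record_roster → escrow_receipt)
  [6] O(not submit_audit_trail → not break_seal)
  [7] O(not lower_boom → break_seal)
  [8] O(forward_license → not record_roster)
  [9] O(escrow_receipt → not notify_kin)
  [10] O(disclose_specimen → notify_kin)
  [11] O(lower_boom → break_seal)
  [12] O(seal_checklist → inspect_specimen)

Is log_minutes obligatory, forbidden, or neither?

Neither

Premise 2 is O(not inspect_specimen → log_minutes), but O(not inspect_specimen) is not derivable from the premises, so it does not yield O(log_minutes).
No premise or chain of K-axiom applications forces O(log_minutes), and none forces O(not log_minutes). So log_minutes is neither obligatory nor forbidden under these norms.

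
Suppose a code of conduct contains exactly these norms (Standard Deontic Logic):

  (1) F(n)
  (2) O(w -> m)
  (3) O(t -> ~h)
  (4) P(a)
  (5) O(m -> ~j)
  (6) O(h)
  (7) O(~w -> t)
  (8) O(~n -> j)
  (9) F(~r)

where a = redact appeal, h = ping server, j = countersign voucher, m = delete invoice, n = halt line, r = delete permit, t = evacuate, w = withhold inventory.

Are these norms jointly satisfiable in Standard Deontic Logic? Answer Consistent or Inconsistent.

Inconsistent

Premise 6 gives O(h).
Premise 3, O(t -> ~h), contraposes to O(h -> ~t); with O(h) we get O(~t).
The contrapositive of premise 7 (O(~w -> t)) is O(~t -> w), and O(~t) is already established, so O(w).
From O(w) and premise 2, O(w -> m), we obtain O(m).
Premise 5 is O(m -> ~j); since O(m), deontic closure gives O(~j).
Premise 8, O(~n -> j), contraposes to O(~j -> n); with O(~j) we get O(n).
Yet premise 1 is F(n), i.e. O(~n).
We now have both O(n) and O(~n) — n is simultaneously obligatory and forbidden, violating the D-axiom.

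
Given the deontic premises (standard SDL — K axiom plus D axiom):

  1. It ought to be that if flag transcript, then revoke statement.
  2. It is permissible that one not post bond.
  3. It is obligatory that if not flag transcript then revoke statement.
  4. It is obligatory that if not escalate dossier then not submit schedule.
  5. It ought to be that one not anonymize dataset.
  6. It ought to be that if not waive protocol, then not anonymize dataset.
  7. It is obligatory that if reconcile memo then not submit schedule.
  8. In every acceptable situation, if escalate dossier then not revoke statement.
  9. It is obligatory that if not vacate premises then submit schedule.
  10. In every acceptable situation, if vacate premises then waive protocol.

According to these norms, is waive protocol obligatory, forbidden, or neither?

Premises 3 and 1 are O(¬flag_transcript → revoke_statement) and O(flag_transcript → revoke_statement); every ideal world satisfies ¬flag_transcript or flag_transcript, so in either case revoke_statement holds — hence O(revoke_statement).
The contrapositive of premise 8 (O(escalate_dossier → ¬revoke_statement)) is O(revoke_statement → ¬escalate_dossier), and O(revoke_statement) is already established, so O(¬escalate_dossier).
Applying K to premise 4 (O(¬escalate_dossier → ¬submit_schedule)) and O(¬escalate_dossier) yields O(¬submit_schedule).
Premise 9 is O(¬vacate_premises → submit_schedule); contrapositively O(¬submit_schedule → vacate_premises). Since O(¬submit_schedule) holds, K gives O(vacate_premises).
Applying K to premise 10 (O(vacate_premises → waive_protocol)) and O(vacate_premises) yields O(waive_protocol).
Premises 2, 5, 6, 7 do not contribute to this derivation.
Hence waive_protocol is obligatory.

Obligatory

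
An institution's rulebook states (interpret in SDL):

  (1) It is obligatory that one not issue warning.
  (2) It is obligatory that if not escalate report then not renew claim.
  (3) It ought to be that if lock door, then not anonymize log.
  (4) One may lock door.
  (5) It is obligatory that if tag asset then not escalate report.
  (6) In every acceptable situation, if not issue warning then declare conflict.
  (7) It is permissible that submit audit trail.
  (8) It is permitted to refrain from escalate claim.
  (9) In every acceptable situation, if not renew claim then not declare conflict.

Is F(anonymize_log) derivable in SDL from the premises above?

No

Premise 3 is O(lock_door → ¬anonymize_log), but O(lock_door) is not derivable from the premises (the permission P(lock_door) asserts only ¬O(¬lock_door), not O(lock_door)), so it does not yield O(¬anonymize_log).
No other premise forces O(¬anonymize_log). An ideal world satisfying every premise can still have anonymize_log true, so F(anonymize_log) is not derivable.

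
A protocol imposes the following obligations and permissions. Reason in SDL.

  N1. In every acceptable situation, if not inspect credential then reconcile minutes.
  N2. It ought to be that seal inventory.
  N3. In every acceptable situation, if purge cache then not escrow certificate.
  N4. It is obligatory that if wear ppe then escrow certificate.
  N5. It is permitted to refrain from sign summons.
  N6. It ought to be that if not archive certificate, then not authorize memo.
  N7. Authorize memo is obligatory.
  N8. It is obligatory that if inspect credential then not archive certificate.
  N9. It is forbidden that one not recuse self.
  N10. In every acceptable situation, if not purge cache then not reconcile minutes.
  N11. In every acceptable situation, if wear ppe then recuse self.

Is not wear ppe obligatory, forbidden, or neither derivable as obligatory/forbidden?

Premise 7 gives O(authorize_memo).
Premise 6 is O(¬archive_certificate → ¬authorize_memo); contrapositively O(authorize_memo → archive_certificate). Since O(authorize_memo) holds, K gives O(archive_certificate).
Premise 8, O(inspect_credential → ¬archive_certificate), contraposes to O(archive_certificate → ¬inspect_credential); with O(archive_certificate) we get O(¬inspect_credential).
From O(¬inspect_credential) and premise 1, O(¬inspect_credential → reconcile_minutes), we obtain O(reconcile_minutes).
Premise 10, O(¬purge_cache → ¬reconcile_minutes), contraposes to O(reconcile_minutes → purge_cache); with O(reconcile_minutes) we get O(purge_cache).
From O(purge_cache) and premise 3, O(purge_cache → ¬escrow_certificate), we obtain O(¬escrow_certificate).
The contrapositive of premise 4 (O(wear_ppe → escrow_certificate)) is O(¬escrow_certificate → ¬wear_ppe), and O(¬escrow_certificate) is already established, so O(¬wear_ppe).
Premises 2, 5, 9, 11 do not contribute to this derivation.
Hence ¬wear_ppe is obligatory.

Obligatory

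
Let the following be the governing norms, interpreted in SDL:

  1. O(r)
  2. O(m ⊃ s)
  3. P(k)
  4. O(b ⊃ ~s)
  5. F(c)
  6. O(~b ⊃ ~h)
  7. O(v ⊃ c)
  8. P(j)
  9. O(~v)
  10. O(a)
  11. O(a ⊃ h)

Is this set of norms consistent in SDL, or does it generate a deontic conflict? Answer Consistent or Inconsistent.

Premise 7 is O(v ⊃ c), but O(v) is not derivable from the premises, so it does not yield O(c).
So O(c) is not derivable, and the apparent clash with O(~c) does not arise.
A world satisfying every obligation exists (e.g. a=true, b=true, c=false, h=true, j=false, k=false, m=false, r=true, s=false, v=false); no atom is both obligatory and forbidden, so the set is consistent.

Consistent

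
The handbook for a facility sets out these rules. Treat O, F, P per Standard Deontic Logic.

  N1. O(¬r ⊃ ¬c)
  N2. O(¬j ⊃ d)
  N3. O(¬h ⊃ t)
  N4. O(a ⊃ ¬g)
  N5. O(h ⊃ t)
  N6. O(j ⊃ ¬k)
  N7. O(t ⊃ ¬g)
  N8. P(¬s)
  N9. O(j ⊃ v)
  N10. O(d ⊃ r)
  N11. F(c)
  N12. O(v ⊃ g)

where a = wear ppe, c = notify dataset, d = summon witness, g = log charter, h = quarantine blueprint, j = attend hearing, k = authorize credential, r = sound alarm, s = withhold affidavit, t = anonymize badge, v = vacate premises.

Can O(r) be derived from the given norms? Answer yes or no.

Premises 3 and 5 are O(¬h ⊃ t) and O(h ⊃ t); every ideal world satisfies ¬h or h, so in either case t holds — hence O(t).
Premise 7 is O(t ⊃ ¬g); since O(t), deontic closure gives O(¬g).
The contrapositive of premise 12 (O(v ⊃ g)) is O(¬g ⊃ ¬v), and O(¬g) is already established, so O(¬v).
Premise 9 is O(j ⊃ v); contrapositively O(¬v ⊃ ¬j). Since O(¬v) holds, K gives O(¬j).
From O(¬j) and premise 2, O(¬j ⊃ d), we obtain O(d).
Applying K to premise 10 (O(d ⊃ r)) and O(d) yields O(r).
Premises 1, 4, 6, 8, 11 do not contribute to this derivation.
So O(r) follows.

Yes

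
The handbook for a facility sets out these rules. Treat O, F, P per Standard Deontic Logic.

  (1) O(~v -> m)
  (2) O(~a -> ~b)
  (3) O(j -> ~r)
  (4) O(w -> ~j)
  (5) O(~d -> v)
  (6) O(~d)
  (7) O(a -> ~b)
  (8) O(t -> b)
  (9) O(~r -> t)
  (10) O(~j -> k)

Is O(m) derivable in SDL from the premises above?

Premise 1 is O(~v -> m), but O(~v) is not derivable from the premises, so it does not yield O(m).
No other premise forces O(m). An ideal world satisfying every premise can still have m false, so O(m) is not derivable.

No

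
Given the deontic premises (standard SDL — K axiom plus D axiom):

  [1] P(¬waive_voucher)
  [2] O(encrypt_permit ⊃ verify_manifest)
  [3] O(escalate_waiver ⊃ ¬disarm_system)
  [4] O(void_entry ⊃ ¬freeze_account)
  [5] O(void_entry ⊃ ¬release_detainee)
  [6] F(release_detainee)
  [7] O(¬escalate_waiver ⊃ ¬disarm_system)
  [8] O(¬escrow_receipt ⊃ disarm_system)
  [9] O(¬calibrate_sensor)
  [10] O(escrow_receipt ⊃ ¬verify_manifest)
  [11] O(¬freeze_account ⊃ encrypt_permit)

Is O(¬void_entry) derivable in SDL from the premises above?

Yes

By case analysis on ¬escalate_waiver: premise 7 gives O(¬escalate_waiver ⊃ ¬disarm_system) and premise 3 gives O(escalate_waiver ⊃ ¬disarm_system), so O(¬disarm_system) either way.
The contrapositive of premise 8 (O(¬escrow_receipt ⊃ disarm_system)) is O(¬disarm_system ⊃ escrow_receipt), and O(¬disarm_system) is already established, so O(escrow_receipt).
Premise 10 is O(escrow_receipt ⊃ ¬verify_manifest); since O(escrow_receipt), deontic closure gives O(¬verify_manifest).
The contrapositive of premise 2 (O(encrypt_permit ⊃ verify_manifest)) is O(¬verify_manifest ⊃ ¬encrypt_permit), and O(¬verify_manifest) is already established, so O(¬encrypt_permit).
Premise 11 is O(¬freeze_account ⊃ encrypt_permit); contrapositively O(¬encrypt_permit ⊃ freeze_account). Since O(¬encrypt_permit) holds, K gives O(freeze_account).
Premise 4 is O(void_entry ⊃ ¬freeze_account); contrapositively O(freeze_account ⊃ ¬void_entry). Since O(freeze_account) holds, K gives O(¬void_entry).
Premises 1, 5, 6, 9 do not contribute to this derivation.
So O(¬void_entry) follows.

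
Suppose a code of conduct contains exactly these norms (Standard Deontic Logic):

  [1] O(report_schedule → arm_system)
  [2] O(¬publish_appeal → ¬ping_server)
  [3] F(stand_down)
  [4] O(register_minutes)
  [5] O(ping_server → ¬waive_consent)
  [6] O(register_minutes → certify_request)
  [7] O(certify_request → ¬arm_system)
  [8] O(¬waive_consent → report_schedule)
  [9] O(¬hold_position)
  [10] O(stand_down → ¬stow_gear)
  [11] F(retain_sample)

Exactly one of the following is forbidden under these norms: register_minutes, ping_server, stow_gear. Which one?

ping_server

Premise 4 gives O(register_minutes).
Premise 6 is O(register_minutes → certify_request); since O(register_minutes), deontic closure gives O(certify_request).
With premise 7, O(certify_request → ¬arm_system), the K-axiom yields O(¬arm_system).
The contrapositive of premise 1 (O(report_schedule → arm_system)) is O(¬arm_system → ¬report_schedule), and O(¬arm_system) is already established, so O(¬report_schedule).
Premise 8, O(¬waive_consent → report_schedule), contraposes to O(¬report_schedule → waive_consent); with O(¬report_schedule) we get O(waive_consent).
The contrapositive of premise 5 (O(ping_server → ¬waive_consent)) is O(waive_consent → ¬ping_server), and O(waive_consent) is already established, so O(¬ping_server).
So O(¬ping_server) holds, i.e. ping_server is forbidden. None of the other listed options is forbidden under the premises.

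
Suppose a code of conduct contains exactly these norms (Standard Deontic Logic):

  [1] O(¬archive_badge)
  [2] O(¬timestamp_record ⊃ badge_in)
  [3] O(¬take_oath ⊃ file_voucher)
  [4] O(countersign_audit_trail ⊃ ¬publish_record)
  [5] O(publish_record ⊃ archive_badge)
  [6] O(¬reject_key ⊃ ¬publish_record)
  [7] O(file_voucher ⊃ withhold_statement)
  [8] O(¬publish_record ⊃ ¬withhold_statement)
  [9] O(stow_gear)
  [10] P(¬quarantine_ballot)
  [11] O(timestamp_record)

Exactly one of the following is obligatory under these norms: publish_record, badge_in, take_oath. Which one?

take_oath

From premise 1 we have O(¬archive_badge).
Premise 5 is O(publish_record ⊃ archive_badge); contrapositively O(¬archive_badge ⊃ ¬publish_record). Since O(¬archive_badge) holds, K gives O(¬publish_record).
With premise 8, O(¬publish_record ⊃ ¬withhold_statement), the K-axiom yields O(¬withhold_statement).
Premise 7 is O(file_voucher ⊃ withhold_statement); contrapositively O(¬withhold_statement ⊃ ¬file_voucher). Since O(¬withhold_statement) holds, K gives O(¬file_voucher).
Premise 3 is O(¬take_oath ⊃ file_voucher); contrapositively O(¬file_voucher ⊃ take_oath). Since O(¬file_voucher) holds, K gives O(take_oath).
So O(take_oath) holds — take_oath is obligatory. None of the other listed options is made obligatory by any chain of premises.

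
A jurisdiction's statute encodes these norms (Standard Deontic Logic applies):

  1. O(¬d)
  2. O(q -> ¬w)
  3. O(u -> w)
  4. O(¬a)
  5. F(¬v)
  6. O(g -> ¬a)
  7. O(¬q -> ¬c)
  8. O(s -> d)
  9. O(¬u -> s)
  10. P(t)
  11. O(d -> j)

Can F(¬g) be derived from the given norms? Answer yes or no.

No

Premise 6 is O(g -> ¬a); even if O(¬a) held, inferring O(g) would be affirming the consequent — invalid.
No other premise forces O(g). An ideal world satisfying every premise can still have ¬g true, so F(¬g) is not derivable.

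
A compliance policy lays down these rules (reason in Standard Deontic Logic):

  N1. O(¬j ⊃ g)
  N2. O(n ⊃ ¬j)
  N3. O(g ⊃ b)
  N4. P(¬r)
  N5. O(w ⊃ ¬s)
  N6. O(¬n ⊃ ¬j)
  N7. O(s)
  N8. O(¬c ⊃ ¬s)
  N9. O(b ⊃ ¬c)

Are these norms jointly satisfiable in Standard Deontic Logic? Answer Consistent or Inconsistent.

Premises 6 and 2 cover both cases: O(¬n ⊃ ¬j) and O(n ⊃ ¬j). Since ¬n ∨ n is a tautology, O(¬j) follows.
From O(¬j) and premise 1, O(¬j ⊃ g), we obtain O(g).
Applying K to premise 3 (O(g ⊃ b)) and O(g) yields O(b).
Premise 9 is O(b ⊃ ¬c); since O(b), deontic closure gives O(¬c).
With premise 8, O(¬c ⊃ ¬s), the K-axiom yields O(¬s).
However, premise 7 gives O(s).
We now have both O(¬s) and O(s) — s is simultaneously obligatory and forbidden, violating the D-axiom.

Inconsistent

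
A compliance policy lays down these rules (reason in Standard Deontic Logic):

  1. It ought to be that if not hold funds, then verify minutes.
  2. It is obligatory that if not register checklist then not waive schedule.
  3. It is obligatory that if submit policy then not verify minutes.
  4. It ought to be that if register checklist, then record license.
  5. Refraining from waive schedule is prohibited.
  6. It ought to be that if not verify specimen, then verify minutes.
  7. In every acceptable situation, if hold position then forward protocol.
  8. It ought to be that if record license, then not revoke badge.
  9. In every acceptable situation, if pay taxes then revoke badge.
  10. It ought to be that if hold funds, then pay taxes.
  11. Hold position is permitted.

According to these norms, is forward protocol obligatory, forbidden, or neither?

Neither

Premise 7 is O(hold_position → forward_protocol), but O(hold_position) is not derivable from the premises (the permission P(hold_position) asserts only ¬O(¬hold_position), not O(hold_position)), so it does not yield O(forward_protocol).
No premise or chain of K-axiom applications forces O(forward_protocol), and none forces O(¬forward_protocol). So forward_protocol is neither obligatory nor forbidden under these norms.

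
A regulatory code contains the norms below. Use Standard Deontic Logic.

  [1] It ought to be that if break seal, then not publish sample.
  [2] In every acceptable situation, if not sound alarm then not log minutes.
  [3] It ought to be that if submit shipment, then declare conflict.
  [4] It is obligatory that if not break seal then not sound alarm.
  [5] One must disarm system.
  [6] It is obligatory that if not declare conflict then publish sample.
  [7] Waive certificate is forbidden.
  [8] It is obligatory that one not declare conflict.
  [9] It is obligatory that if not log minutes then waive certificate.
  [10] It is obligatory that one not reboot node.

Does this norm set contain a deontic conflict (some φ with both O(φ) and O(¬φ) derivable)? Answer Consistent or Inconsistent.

Premise 7, F(waive_certificate), is equivalent to O(¬waive_certificate).
The contrapositive of premise 9 (O(¬log_minutes → waive_certificate)) is O(¬waive_certificate → log_minutes), and O(¬waive_certificate) is already established, so O(log_minutes).
Premise 2, O(¬sound_alarm → ¬log_minutes), contraposes to O(log_minutes → sound_alarm); with O(log_minutes) we get O(sound_alarm).
Premise 4, O(¬break_seal → ¬sound_alarm), contraposes to O(sound_alarm → break_seal); with O(sound_alarm) we get O(break_seal).
Premise 1 is O(break_seal → ¬publish_sample); since O(break_seal), deontic closure gives O(¬publish_sample).
The contrapositive of premise 6 (O(¬declare_conflict → publish_sample)) is O(¬publish_sample → declare_conflict), and O(¬publish_sample) is already established, so O(declare_conflict).
But premise 8 directly asserts O(¬declare_conflict).
We now have both O(declare_conflict) and O(¬declare_conflict) — declare_conflict is simultaneously obligatory and forbidden, violating the D-axiom.

Inconsistent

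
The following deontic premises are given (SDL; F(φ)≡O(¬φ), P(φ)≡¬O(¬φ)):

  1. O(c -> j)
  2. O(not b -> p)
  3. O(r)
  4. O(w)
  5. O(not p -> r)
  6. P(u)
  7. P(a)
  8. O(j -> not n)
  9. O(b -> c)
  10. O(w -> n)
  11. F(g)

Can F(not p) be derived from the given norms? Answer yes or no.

Premise 4 gives O(w).
From O(w) and premise 10, O(w -> n), we obtain O(n).
Premise 8 is O(j -> not n); contrapositively O(n -> not j). Since O(n) holds, K gives O(not j).
The contrapositive of premise 1 (O(c -> j)) is O(not j -> not c), and O(not j) is already established, so O(not c).
The contrapositive of premise 9 (O(b -> c)) is O(not c -> not b), and O(not c) is already established, so O(not b).
From O(not b) and premise 2, O(not b -> p), we obtain O(p).
Premises 3, 5, 6, 7, 11 do not contribute to this derivation.
So O(p) holds, i.e. F(not p). The claim follows.

Yes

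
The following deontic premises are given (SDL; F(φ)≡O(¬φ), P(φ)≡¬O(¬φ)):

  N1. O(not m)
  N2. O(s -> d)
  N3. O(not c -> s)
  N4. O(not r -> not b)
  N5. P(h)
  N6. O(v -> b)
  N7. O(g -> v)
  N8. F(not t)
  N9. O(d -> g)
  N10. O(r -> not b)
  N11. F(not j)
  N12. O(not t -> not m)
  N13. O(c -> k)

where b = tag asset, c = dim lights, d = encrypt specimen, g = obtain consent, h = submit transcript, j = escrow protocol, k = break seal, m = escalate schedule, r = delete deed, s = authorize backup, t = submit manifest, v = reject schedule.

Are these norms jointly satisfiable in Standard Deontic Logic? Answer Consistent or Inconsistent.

Premise 12 is O(not t -> not m); even if O(not m) held, inferring O(not t) would be affirming the consequent — invalid.
So O(not t) is not derivable, and the apparent clash with O(t) does not arise.
A world satisfying every obligation exists (e.g. b=false, c=true, d=false, g=false, h=false, j=true, k=true, m=false, r=false, s=false, t=true, v=false); no atom is both obligatory and forbidden, so the set is consistent.

Consistent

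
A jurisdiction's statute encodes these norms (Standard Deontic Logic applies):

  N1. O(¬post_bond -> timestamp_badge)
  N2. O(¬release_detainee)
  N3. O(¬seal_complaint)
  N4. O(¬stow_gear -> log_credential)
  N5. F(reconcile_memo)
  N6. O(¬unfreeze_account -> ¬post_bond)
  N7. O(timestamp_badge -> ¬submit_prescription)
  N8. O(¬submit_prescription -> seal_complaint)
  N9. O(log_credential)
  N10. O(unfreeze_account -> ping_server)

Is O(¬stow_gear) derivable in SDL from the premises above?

Premise 4 is O(¬stow_gear -> log_credential); even if O(log_credential) held, inferring O(¬stow_gear) would be affirming the consequent — invalid.
No other premise forces O(¬stow_gear). An ideal world satisfying every premise can still have ¬stow_gear false, so O(¬stow_gear) is not derivable.

No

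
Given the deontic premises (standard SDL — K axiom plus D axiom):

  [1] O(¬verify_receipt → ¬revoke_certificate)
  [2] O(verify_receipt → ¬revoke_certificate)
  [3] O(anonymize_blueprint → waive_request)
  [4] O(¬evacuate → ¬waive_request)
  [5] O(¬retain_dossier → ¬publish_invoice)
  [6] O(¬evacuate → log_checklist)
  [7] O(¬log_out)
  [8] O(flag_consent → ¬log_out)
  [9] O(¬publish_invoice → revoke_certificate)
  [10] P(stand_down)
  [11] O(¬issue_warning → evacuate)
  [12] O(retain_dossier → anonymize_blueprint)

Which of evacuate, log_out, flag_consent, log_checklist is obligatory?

evacuate

Premises 1 and 2 cover both cases: O(¬verify_receipt → ¬revoke_certificate) and O(verify_receipt → ¬revoke_certificate). Since ¬verify_receipt ∨ verify_receipt is a tautology, O(¬revoke_certificate) follows.
The contrapositive of premise 9 (O(¬publish_invoice → revoke_certificate)) is O(¬revoke_certificate → publish_invoice), and O(¬revoke_certificate) is already established, so O(publish_invoice).
Premise 5 is O(¬retain_dossier → ¬publish_invoice); contrapositively O(publish_invoice → retain_dossier). Since O(publish_invoice) holds, K gives O(retain_dossier).
Premise 12 is O(retain_dossier → anonymize_blueprint); since O(retain_dossier), deontic closure gives O(anonymize_blueprint).
With premise 3, O(anonymize_blueprint → waive_request), the K-axiom yields O(waive_request).
The contrapositive of premise 4 (O(¬evacuate → ¬waive_request)) is O(waive_request → evacuate), and O(waive_request) is already established, so O(evacuate).
So O(evacuate) holds — evacuate is obligatory. None of the other listed options is made obligatory by any chain of premises.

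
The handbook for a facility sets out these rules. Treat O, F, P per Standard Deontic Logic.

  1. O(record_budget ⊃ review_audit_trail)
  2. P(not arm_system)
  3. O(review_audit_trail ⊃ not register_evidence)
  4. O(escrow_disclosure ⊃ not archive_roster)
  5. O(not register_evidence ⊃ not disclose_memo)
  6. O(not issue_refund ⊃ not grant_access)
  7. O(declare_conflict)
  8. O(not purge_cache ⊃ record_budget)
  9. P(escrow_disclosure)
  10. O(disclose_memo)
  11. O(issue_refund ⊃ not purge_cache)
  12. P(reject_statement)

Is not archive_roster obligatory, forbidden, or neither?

Neither

Premise 4 is O(escrow_disclosure ⊃ not archive_roster), but O(escrow_disclosure) is not derivable from the premises (the permission P(escrow_disclosure) asserts only not O(not escrow_disclosure), not O(escrow_disclosure)), so it does not yield O(not archive_roster).
No premise or chain of K-axiom applications forces O(not archive_roster), and none forces O(archive_roster). So not archive_roster is neither obligatory nor forbidden under these norms.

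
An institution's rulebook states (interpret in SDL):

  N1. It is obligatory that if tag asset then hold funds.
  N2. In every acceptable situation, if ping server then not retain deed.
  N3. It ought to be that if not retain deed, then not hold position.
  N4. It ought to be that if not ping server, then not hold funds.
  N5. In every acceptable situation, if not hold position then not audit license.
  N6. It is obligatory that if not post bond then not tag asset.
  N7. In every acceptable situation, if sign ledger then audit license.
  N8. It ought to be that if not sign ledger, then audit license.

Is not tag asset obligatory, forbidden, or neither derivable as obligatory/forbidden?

By case analysis on sign_ledger: premise 7 gives O(sign_ledger → audit_license) and premise 8 gives O(¬sign_ledger → audit_license), so O(audit_license) either way.
The contrapositive of premise 5 (O(¬hold_position → ¬audit_license)) is O(audit_license → hold_position), and O(audit_license) is already established, so O(hold_position).
Premise 3, O(¬retain_deed → ¬hold_position), contraposes to O(hold_position → retain_deed); with O(hold_position) we get O(retain_deed).
Premise 2, O(ping_server → ¬retain_deed), contraposes to O(retain_deed → ¬ping_server); with O(retain_deed) we get O(¬ping_server).
Applying K to premise 4 (O(¬ping_server → ¬hold_funds)) and O(¬ping_server) yields O(¬hold_funds).
Premise 1 is O(tag_asset → hold_funds); contrapositively O(¬hold_funds → ¬tag_asset). Since O(¬hold_funds) holds, K gives O(¬tag_asset).
Premise 6 does not contribute to this derivation.
Hence ¬tag_asset is obligatory.

Obligatory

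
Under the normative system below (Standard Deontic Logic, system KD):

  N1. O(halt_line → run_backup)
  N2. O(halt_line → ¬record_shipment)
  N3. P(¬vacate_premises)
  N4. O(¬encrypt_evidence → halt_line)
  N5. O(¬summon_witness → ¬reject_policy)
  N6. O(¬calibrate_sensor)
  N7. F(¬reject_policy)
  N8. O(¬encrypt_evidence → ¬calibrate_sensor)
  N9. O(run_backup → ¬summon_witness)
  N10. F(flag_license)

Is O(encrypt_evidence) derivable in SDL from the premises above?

Premise 7, F(¬reject_policy), is equivalent to O(reject_policy).
Premise 5, O(¬summon_witness → ¬reject_policy), contraposes to O(reject_policy → summon_witness); with O(reject_policy) we get O(summon_witness).
Premise 9, O(run_backup → ¬summon_witness), contraposes to O(summon_witness → ¬run_backup); with O(summon_witness) we get O(¬run_backup).
Premise 1 is O(halt_line → run_backup); contrapositively O(¬run_backup → ¬halt_line). Since O(¬run_backup) holds, K gives O(¬halt_line).
Premise 4 is O(¬encrypt_evidence → halt_line); contrapositively O(¬halt_line → encrypt_evidence). Since O(¬halt_line) holds, K gives O(encrypt_evidence).
Premises 2, 3, 6, 8, 10 do not contribute to this derivation.
So O(encrypt_evidence) follows.

Yes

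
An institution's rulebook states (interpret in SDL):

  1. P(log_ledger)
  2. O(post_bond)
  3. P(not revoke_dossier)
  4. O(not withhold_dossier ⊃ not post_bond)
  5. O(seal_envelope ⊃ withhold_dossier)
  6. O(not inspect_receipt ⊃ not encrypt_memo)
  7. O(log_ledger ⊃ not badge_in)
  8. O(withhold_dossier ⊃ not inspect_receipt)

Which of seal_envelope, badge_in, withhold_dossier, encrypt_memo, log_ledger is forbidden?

encrypt_memo

Premise 2 gives O(post_bond).
Premise 4 is O(not withhold_dossier ⊃ not post_bond); contrapositively O(post_bond ⊃ withhold_dossier). Since O(post_bond) holds, K gives O(withhold_dossier).
From O(withhold_dossier) and premise 8, O(withhold_dossier ⊃ not inspect_receipt), we obtain O(not inspect_receipt).
Applying K to premise 6 (O(not inspect_receipt ⊃ not encrypt_memo)) and O(not inspect_receipt) yields O(not encrypt_memo).
So O(not encrypt_memo) holds, i.e. encrypt_memo is forbidden. None of the other listed options is forbidden under the premises.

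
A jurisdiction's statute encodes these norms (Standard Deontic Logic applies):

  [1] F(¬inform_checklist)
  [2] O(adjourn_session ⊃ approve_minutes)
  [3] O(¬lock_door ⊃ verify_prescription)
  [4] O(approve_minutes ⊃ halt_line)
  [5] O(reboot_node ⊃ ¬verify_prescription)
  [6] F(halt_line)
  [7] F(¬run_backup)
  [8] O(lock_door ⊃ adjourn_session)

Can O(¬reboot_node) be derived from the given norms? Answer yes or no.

Premise 6, F(halt_line), is equivalent to O(¬halt_line).
The contrapositive of premise 4 (O(approve_minutes ⊃ halt_line)) is O(¬halt_line ⊃ ¬approve_minutes), and O(¬halt_line) is already established, so O(¬approve_minutes).
Premise 2 is O(adjourn_session ⊃ approve_minutes); contrapositively O(¬approve_minutes ⊃ ¬adjourn_session). Since O(¬approve_minutes) holds, K gives O(¬adjourn_session).
Premise 8 is O(lock_door ⊃ adjourn_session); contrapositively O(¬adjourn_session ⊃ ¬lock_door). Since O(¬adjourn_session) holds, K gives O(¬lock_door).
From O(¬lock_door) and premise 3, O(¬lock_door ⊃ verify_prescription), we obtain O(verify_prescription).
The contrapositive of premise 5 (O(reboot_node ⊃ ¬verify_prescription)) is O(verify_prescription ⊃ ¬reboot_node), and O(verify_prescription) is already established, so O(¬reboot_node).
Premises 1, 7 do not contribute to this derivation.
So O(¬reboot_node) follows.

Yes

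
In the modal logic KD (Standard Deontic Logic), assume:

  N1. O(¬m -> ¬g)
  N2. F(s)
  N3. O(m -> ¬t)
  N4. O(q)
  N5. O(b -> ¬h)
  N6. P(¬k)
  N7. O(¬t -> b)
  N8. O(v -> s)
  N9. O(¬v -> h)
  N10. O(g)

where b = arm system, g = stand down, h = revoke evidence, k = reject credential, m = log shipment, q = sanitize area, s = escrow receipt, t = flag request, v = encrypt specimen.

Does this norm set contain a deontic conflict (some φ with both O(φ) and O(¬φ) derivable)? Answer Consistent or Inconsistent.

Inconsistent

Premise 10 states O(g) outright.
Premise 1, O(¬m -> ¬g), contraposes to O(g -> m); with O(g) we get O(m).
Premise 3 is O(m -> ¬t); since O(m), deontic closure gives O(¬t).
From O(¬t) and premise 7, O(¬t -> b), we obtain O(b).
Applying K to premise 5 (O(b -> ¬h)) and O(b) yields O(¬h).
Premise 9 is O(¬v -> h); contrapositively O(¬h -> v). Since O(¬h) holds, K gives O(v).
Premise 8 is O(v -> s); since O(v), deontic closure gives O(s).
However, F(s) at premise 2 amounts to O(¬s).
We now have both O(s) and O(¬s) — s is simultaneously obligatory and forbidden, violating the D-axiom.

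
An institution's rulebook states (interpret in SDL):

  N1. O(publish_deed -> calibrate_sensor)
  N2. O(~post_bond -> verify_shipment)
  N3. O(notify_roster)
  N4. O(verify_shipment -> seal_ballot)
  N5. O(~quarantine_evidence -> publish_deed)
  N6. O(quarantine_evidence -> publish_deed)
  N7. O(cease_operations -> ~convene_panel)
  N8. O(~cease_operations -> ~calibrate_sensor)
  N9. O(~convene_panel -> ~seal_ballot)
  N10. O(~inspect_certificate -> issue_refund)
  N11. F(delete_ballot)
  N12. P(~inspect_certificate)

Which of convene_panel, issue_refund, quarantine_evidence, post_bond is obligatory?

By case analysis on ~quarantine_evidence: premise 5 gives O(~quarantine_evidence -> publish_deed) and premise 6 gives O(quarantine_evidence -> publish_deed), so O(publish_deed) either way.
From O(publish_deed) and premise 1, O(publish_deed -> calibrate_sensor), we obtain O(calibrate_sensor).
Premise 8, O(~cease_operations -> ~calibrate_sensor), contraposes to O(calibrate_sensor -> cease_operations); with O(calibrate_sensor) we get O(cease_operations).
With premise 7, O(cease_operations -> ~convene_panel), the K-axiom yields O(~convene_panel).
From O(~convene_panel) and premise 9, O(~convene_panel -> ~seal_ballot), we obtain O(~seal_ballot).
Premise 4, O(verify_shipment -> seal_ballot), contraposes to O(~seal_ballot -> ~verify_shipment); with O(~seal_ballot) we get O(~verify_shipment).
Premise 2 is O(~post_bond -> verify_shipment); contrapositively O(~verify_shipment -> post_bond). Since O(~verify_shipment) holds, K gives O(post_bond).
So O(post_bond) holds — post_bond is obligatory. None of the other listed options is made obligatory by any chain of premises.

post_bond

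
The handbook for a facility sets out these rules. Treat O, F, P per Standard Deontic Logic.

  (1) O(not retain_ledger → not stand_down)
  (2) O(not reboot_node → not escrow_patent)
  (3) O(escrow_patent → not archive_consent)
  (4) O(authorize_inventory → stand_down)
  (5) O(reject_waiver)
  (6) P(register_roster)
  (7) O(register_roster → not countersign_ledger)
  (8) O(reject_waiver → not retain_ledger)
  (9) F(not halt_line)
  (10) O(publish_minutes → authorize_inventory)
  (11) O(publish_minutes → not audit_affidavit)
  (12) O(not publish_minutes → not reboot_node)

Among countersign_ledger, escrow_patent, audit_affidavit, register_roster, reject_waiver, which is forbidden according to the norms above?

escrow_patent

Premise 5 states O(reject_waiver) outright.
From O(reject_waiver) and premise 8, O(reject_waiver → not retain_ledger), we obtain O(not retain_ledger).
With premise 1, O(not retain_ledger → not stand_down), the K-axiom yields O(not stand_down).
The contrapositive of premise 4 (O(authorize_inventory → stand_down)) is O(not stand_down → not authorize_inventory), and O(not stand_down) is already established, so O(not authorize_inventory).
Premise 10, O(publish_minutes → authorize_inventory), contraposes to O(not authorize_inventory → not publish_minutes); with O(not authorize_inventory) we get O(not publish_minutes).
From O(not publish_minutes) and premise 12, O(not publish_minutes → not reboot_node), we obtain O(not reboot_node).
With premise 2, O(not reboot_node → not escrow_patent), the K-axiom yields O(not escrow_patent).
So O(not escrow_patent) holds, i.e. escrow_patent is forbidden. None of the other listed options is forbidden under the premises.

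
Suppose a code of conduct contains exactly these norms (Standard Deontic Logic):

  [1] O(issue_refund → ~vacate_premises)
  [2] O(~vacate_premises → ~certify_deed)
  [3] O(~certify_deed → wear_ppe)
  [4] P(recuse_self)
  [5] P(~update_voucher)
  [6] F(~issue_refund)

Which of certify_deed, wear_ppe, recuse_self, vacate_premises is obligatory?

Premise 6 is F(~issue_refund), i.e. O(issue_refund).
Premise 1 is O(issue_refund → ~vacate_premises); since O(issue_refund), deontic closure gives O(~vacate_premises).
Premise 2 is O(~vacate_premises → ~certify_deed); since O(~vacate_premises), deontic closure gives O(~certify_deed).
From O(~certify_deed) and premise 3, O(~certify_deed → wear_ppe), we obtain O(wear_ppe).
So O(wear_ppe) holds — wear_ppe is obligatory. None of the other listed options is made obligatory by any chain of premises.

wear_ppe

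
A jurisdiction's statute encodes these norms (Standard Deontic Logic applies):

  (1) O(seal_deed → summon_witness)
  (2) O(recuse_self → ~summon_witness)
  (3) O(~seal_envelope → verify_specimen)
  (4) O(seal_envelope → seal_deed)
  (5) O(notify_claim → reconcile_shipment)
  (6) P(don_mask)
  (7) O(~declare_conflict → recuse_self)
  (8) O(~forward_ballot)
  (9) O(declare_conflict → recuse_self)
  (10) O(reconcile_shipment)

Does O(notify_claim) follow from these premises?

No

Premise 5 is O(notify_claim → reconcile_shipment); even if O(reconcile_shipment) held, inferring O(notify_claim) would be affirming the consequent — invalid.
No other premise forces O(notify_claim). An ideal world satisfying every premise can still have notify_claim false, so O(notify_claim) is not derivable.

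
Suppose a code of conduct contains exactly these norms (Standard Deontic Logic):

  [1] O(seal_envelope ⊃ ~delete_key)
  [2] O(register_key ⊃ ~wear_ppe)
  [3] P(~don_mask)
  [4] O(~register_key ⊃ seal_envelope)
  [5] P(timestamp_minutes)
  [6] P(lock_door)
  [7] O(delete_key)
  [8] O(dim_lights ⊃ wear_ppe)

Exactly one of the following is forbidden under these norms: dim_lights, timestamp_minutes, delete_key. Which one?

dim_lights

From premise 7 we have O(delete_key).
Premise 1 is O(seal_envelope ⊃ ~delete_key); contrapositively O(delete_key ⊃ ~seal_envelope). Since O(delete_key) holds, K gives O(~seal_envelope).
The contrapositive of premise 4 (O(~register_key ⊃ seal_envelope)) is O(~seal_envelope ⊃ register_key), and O(~seal_envelope) is already established, so O(register_key).
Applying K to premise 2 (O(register_key ⊃ ~wear_ppe)) and O(register_key) yields O(~wear_ppe).
The contrapositive of premise 8 (O(dim_lights ⊃ wear_ppe)) is O(~wear_ppe ⊃ ~dim_lights), and O(~wear_ppe) is already established, so O(~dim_lights).
So O(~dim_lights) holds, i.e. dim_lights is forbidden. None of the other listed options is forbidden under the premises.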